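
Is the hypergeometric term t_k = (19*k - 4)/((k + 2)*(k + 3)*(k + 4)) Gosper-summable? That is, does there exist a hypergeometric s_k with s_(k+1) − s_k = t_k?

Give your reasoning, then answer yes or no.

Yes. s_k = k*(17*k - 29)/(6*(k + 2)*(k + 3)).

Compute t_(k+1)/t_k: get (k + 2)*(19*k + 15)/((k + 5)*(19*k - 4)).
Take A(k)=k + 2, B(k)=k + 5, C(k)=k - 4/19.
Need (k + 2)·f(k+1) − (k + 4)·f(k) = k - 4/19.
deg f ≤ 2 (via 1,1,1).
Solve for f: f(k) = k*(17*k - 29)/114 (degree 2 ≤ 2).
So s_k = (B(k−1)f/C)·t_k = (k*(k + 4)*(17*k - 29)/(6*(19*k - 4)))·t_k = k*(17*k - 29)/(6*(k + 2)*(k + 3)).
Δs = (19*k - 4)/(k**3 + 9*k**2 + 26*k + 24), as required.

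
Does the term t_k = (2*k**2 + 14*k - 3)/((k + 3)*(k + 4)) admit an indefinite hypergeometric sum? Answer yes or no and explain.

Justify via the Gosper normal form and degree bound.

Yes. s_k = k*(2*k - 3)/(k + 3).

t_(k+1)/t_k = (k + 3)*(14*k + 2*(k + 1)**2 + 11)/((k + 5)*(2*k**2 + 14*k - 3)).
So A=k + 3 and B=k + 5, with C=k**2 + 7*k - 3/2.
Solve (k + 3)·f(k+1) − (k + 4)·f(k) = k**2 + 7*k - 3/2.
d = 2 from the (1,1,2) case.
Solve for f: f(k) = k*(2*k - 3)/2 (degree 2 ≤ 2).
So s_k = (B(k−1)f/C)·t_k = (k*(k + 4)*(2*k - 3)/(2*k**2 + 14*k - 3))·t_k = k*(2*k - 3)/(k + 3).
Check: Δs_k = (2*k**2 + 14*k - 3)/(k**2 + 7*k + 12). ✓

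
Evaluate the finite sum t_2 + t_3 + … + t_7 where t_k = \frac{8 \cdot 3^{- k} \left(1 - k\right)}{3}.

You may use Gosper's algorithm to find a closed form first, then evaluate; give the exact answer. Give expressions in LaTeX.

Σ = -1448/2187

t_(k+1)/t_k = k/(3*(k - 1)).
Normal form (A,B,C) = (1/3, 1, k - 1).
Key eq: (1/3)·f(k+1) = (1)·f(k) + (k - 1).
From deg A=0, deg B=0, deg C=1: d=1.
Coefficient equations give f(k) = -3*(2*k - 1)/4.
Certificate R = B(k−1)f/C = -3*(2*k - 1)/(4*(k - 1)) gives s_k = 2*(2*k - 1)/3**k.
Δs = 8*(1 - k)/(3*3**k), as required.
Σ_(k=2)^(7) t_k = s_(8) − s_(2) = 10/2187 − (2/3) = -1448/2187.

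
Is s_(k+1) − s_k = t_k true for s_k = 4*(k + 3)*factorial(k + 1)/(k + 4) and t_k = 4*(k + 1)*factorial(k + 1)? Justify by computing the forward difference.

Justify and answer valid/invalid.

s_(k+1) = 4*(k + 4)*factorial(k + 2)/(k + 5)
s_(k+1) − s_k = 4*(k**3 + 9*k**2 + 24*k + 17)*factorial(k + 1)/((k + 4)*(k + 5))
(s_(k+1) − s_k) − t_k = -4*(k**2 + 5*k + 3)*factorial(k + 1)/((k + 4)*(k + 5))

Invalid: residual -4*(k**2 + 5*k + 3)*factorial(k + 1)/((k + 4)*(k + 5)) ≠ 0.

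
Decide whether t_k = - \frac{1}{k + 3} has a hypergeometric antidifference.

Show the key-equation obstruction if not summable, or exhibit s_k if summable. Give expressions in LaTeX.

No — t_k has no hypergeometric antidifference.

t_(k+1)/t_k = (k + 3)/(k + 4).
Gosper form: A/B · C(k+1)/C(k) with A=k + 3, B=k + 4, C=1.
Need (k + 3)·f(k+1) − (k + 3)·f(k) = 1.
Degrees (1,1,0) ⇒ d ≤ 0.
Put f(k) = c0: A·f(k+1) − B(k−1)·f(k) − C = -1; need -1 = 0 — inconsistent ⇒ no f, not summable.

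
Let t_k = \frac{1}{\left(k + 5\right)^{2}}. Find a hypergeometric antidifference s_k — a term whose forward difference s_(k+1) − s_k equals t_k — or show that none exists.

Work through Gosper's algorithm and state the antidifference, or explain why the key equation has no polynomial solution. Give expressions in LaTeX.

none (Gosper's algorithm certifies no s_k)

t_(k+1)/t_k = (k + 5)**2/(k + 6)**2.
Normal form (A,B,C) = (k**2 + 10*k + 25, k**2 + 12*k + 36, 1).
Set up (k**2 + 10*k + 25)·f(k+1) − (k**2 + 10*k + 25)·f(k) − (1) = 0.
From deg A=2, deg B=2, deg C=0: d=0.
f = c0 ⇒ A·f(k+1) − B(k−1)·f(k) − C = -1. The system {-1 = 0} is inconsistent; no antidifference.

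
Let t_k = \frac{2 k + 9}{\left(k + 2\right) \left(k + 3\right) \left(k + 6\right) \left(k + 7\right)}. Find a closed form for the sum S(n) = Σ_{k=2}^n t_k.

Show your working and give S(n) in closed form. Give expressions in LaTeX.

The ratio is (k + 2)*(k + 6)*(2*k + 11)/((k + 4)*(k + 8)*(2*k + 9)).
Take A(k)=k + 2, B(k)=k + 8, C(k)=k**3 + 27*k**2/2 + 121*k/2 + 90.
f must satisfy (k + 2)·f(k+1) − (k + 7)·f(k) = k**3 + 27*k**2/2 + 121*k/2 + 90.
Degrees (1,1,3) ⇒ d ≤ 5.
Match coefficients ⇒ f(k) = k*(k + 3)*(k + 4)*(k + 5)*(k + 8)/24.
Get s_k = R·t_k = k*(k + 8)/(12*(k**2 + 8*k + 12)) with R(k) = B(k−1)f(k)/C(k) = k*(k + 3)*(k + 7)*(k + 8)/(12*(2*k + 9)).
Check: Δs_k = (2*k + 9)/(k**4 + 18*k**3 + 113*k**2 + 288*k + 252). ✓
Evaluate: s_(n+1) = (n**2 + 10*n + 9)/(12*(n**2 + 10*n + 21)); subtract s_(2) = 5/96 ⇒ S(n) = (n**2 + 10*n - 11)/(32*(n**2 + 10*n + 21)).

S(n) = \frac{n^{2} + 10 n - 11}{32 \left(n^{2} + 10 n + 21\right)}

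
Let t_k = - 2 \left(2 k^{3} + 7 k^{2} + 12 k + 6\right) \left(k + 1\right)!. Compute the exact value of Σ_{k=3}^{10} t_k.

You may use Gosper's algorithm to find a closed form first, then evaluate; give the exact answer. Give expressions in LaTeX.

Σ = -242374808592

Compute t_(k+1)/t_k: get (2*k**4 + 17*k**3 + 58*k**2 + 91*k + 54)/(2*k**3 + 7*k**2 + 12*k + 6).
So A=k + 2 and B=1, with C=k**3 + 7*k**2/2 + 6*k + 3.
f must satisfy (k + 2)·f(k+1) − (1)·f(k) = k**3 + 7*k**2/2 + 6*k + 3.
d = 2 from the (1,0,3) case.
Match coefficients ⇒ f(k) = k*(2*k + 1)/2.
Certificate R = B(k−1)f/C = k*(2*k + 1)/(2*k**3 + 7*k**2 + 12*k + 6) gives s_k = -2*k*(2*k + 1)*factorial(k + 1).
Verify: -2*(2*k**3 + 7*k**2 + 12*k + 6)*factorial(k + 1) matches t_k.
Telescoping: Σ = s_(11) − s_(3) = -242374809600 − (-1008) = -242374808592.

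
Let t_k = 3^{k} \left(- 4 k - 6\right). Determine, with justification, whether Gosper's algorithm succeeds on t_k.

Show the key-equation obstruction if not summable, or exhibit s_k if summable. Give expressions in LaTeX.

Ratio r(k) = 3*(2*k + 5)/(2*k + 3).
Take A(k)=3, B(k)=1, C(k)=k + 3/2.
f must satisfy (3)·f(k+1) − (1)·f(k) = k + 3/2.
deg f ≤ 1 (via 0,0,1).
Coefficient equations give f(k) = k/2.
Certificate R = B(k−1)f/C = k/(2*k + 3) gives s_k = -2*3**k*k.
Verify: 3**k*(-4*k - 6) matches t_k.

Yes. s_k = - 2 \cdot 3^{k} k.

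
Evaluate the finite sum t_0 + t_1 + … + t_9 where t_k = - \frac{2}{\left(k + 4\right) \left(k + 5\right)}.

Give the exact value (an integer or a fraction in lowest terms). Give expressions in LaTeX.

t_(k+1)/t_k = (k + 4)/(k + 6).
Gosper form: A/B · C(k+1)/C(k) with A=k + 4, B=k + 6, C=1.
Need (k + 4)·f(k+1) − (k + 5)·f(k) = 1.
deg f ≤ 1 (via 1,1,0).
Solving with deg f ≤ 1: f(k) = k/4.
Get s_k = R·t_k = -k/(2*k + 8) with R(k) = B(k−1)f(k)/C(k) = k*(k + 5)/4.
Check: Δs_k = -2/(k**2 + 9*k + 20). ✓
Telescoping: Σ = s_(10) − s_(0) = -5/14 − (0) = -5/14.

Σ = -5/14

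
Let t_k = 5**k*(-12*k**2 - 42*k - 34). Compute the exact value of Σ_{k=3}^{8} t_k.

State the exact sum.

The ratio is 5*(6*k**2 + 33*k + 44)/(6*k**2 + 21*k + 17).
Normal form (A,B,C) = (5, 1, k**2 + 7*k/2 + 17/6).
f must satisfy (5)·f(k+1) − (1)·f(k) = k**2 + 7*k/2 + 17/6.
d = 2 from the (0,0,2) case.
Solving with deg f ≤ 2: f(k) = (3*k**2 + 3*k + 1)/12.
Certificate R = B(k−1)f/C = (3*k**2 + 3*k + 1)/(2*(6*k**2 + 21*k + 17)) gives s_k = 5**k*(-3*k**2 - 3*k - 1).
Verify: 5**k*(-12*k**2 - 42*k - 34) matches t_k.
Telescoping: Σ = s_(9) − s_(3) = -529296875 − (-4625) = -529292250.

Σ = -529292250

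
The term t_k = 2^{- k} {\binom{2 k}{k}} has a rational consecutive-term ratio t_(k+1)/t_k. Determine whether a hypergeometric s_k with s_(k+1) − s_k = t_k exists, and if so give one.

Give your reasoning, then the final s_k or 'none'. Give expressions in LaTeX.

r(k) = (2*k + 1)/(k + 1) after simplifying.
So A=2*k + 1 and B=k + 1, with C=1.
Solve (2*k + 1)·f(k+1) − (k)·f(k) = 1.
Degrees (1,1,0) ⇒ d ≤ -1.
deg f ≤ -1 is impossible — no certificate.

no hypergeometric antidifference exists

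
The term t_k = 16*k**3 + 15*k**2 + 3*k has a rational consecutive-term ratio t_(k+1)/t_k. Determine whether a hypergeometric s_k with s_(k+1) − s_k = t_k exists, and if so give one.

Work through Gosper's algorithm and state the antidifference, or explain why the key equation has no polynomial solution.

s_k = k*(4*k**3 - 3*k**2 - 2*k + 1)

r(k) = (16*k**3 + 63*k**2 + 81*k + 34)/(k*(16*k**2 + 15*k + 3)) after simplifying.
So A=1 and B=1, with C=k**3 + 15*k**2/16 + 3*k/16.
Set up (1)·f(k+1) − (1)·f(k) − (k**3 + 15*k**2/16 + 3*k/16) = 0.
Bound: deg f ≤ 4.
Match coefficients ⇒ f(k) = k*(k - 1)*(4*k**2 + k - 1)/16.
Get s_k = R·t_k = k*(4*k**3 - 3*k**2 - 2*k + 1) with R(k) = B(k−1)f(k)/C(k) = (k - 1)*(4*k**2 + k - 1)/(16*k**2 + 15*k + 3).
Check: Δs_k = k*(16*k**2 + 15*k + 3). ✓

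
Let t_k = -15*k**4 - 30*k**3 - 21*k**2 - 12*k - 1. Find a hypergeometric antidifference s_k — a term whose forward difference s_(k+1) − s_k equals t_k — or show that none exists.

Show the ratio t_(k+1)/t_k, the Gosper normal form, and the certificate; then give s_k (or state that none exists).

Step 1: r(k) = (15*k**4 + 90*k**3 + 201*k**2 + 204*k + 79)/(15*k**4 + 30*k**3 + 21*k**2 + 12*k + 1).
So A=1 and B=1, with C=k**4 + 2*k**3 + 7*k**2/5 + 4*k/5 + 1/15.
Solve (1)·f(k+1) − (1)·f(k) = k**4 + 2*k**3 + 7*k**2/5 + 4*k/5 + 1/15.
Bound: deg f ≤ 5.
Match coefficients ⇒ f(k) = k*(3*k**4 - 3*k**2 + 3*k - 2)/15.
R(k) = B(k−1)·f(k)/C(k) = k*(3*k**4 - 3*k**2 + 3*k - 2)/(15*k**4 + 30*k**3 + 21*k**2 + 12*k + 1); s_k = R·t_k = k*(-3*k**4 + 3*k**2 - 3*k + 2).
Δs = -15*k**4 - 30*k**3 - 21*k**2 - 12*k - 1, as required.

s_k = k*(-3*k**4 + 3*k**2 - 3*k + 2)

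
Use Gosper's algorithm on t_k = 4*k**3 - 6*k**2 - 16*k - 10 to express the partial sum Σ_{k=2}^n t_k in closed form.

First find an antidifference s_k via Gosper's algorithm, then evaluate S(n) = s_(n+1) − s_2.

t_(k+1)/t_k = (2*k**3 + 3*k**2 - 8*k - 14)/(2*k**3 - 3*k**2 - 8*k - 5).
Factor: A=1; B=1; C=k**3 - 3*k**2/2 - 4*k - 5/2.
Need (1)·f(k+1) − (1)·f(k) = k**3 - 3*k**2/2 - 4*k - 5/2.
From deg A=0, deg B=0, deg C=3: d=4.
Solving with deg f ≤ 4: f(k) = k*(k**3 - 4*k**2 - 4*k - 3)/4.
Then R = B(k−1)f/C = k*(k**3 - 4*k**2 - 4*k - 3)/(2*(2*k**3 - 3*k**2 - 8*k - 5)), so s_k = R(k)·t_k = k*(k**3 - 4*k**2 - 4*k - 3).
Check: Δs_k = 4*k**3 - 6*k**2 - 16*k - 10. ✓
s_(n+1) = n**4 - 10*n**2 - 19*n - 10 and s_(2) = -38, so S(n) = n**4 - 10*n**2 - 19*n + 28.

S(n) = n**4 - 10*n**2 - 19*n + 28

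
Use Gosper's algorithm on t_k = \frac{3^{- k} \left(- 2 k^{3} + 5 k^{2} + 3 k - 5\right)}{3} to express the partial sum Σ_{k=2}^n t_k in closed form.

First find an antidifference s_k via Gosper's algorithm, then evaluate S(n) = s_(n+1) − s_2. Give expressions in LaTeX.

r(k) = (2*k**3 + k**2 - 7*k - 1)/(3*(2*k**3 - 5*k**2 - 3*k + 5)) after simplifying.
So A=1/3 and B=1, with C=k**3 - 5*k**2/2 - 3*k/2 + 5/2.
Set up (1/3)·f(k+1) − (1)·f(k) − (k**3 - 5*k**2/2 - 3*k/2 + 5/2) = 0.
From deg A=0, deg B=0, deg C=3: d=3.
Solving with deg f ≤ 3: f(k) = -3*(k**3 - k**2 - k + 2)/2.
R(k) = B(k−1)·f(k)/C(k) = -3*(k**3 - k**2 - k + 2)/(2*k**3 - 5*k**2 - 3*k + 5); s_k = R·t_k = (k**3 - k**2 - k + 2)/3**k.
s_(k+1) − s_k = (-2*k**3 + 5*k**2 + 3*k - 5)/(3*3**k) = t_k.
Telescope: S(n) = s_(n+1) − s_(2) = 3**(-n - 1)*(n**3 + 2*n**2 + 1) − (4/9) = 3**(-n - 2)*(-4*3**n + 3*n**3 + 6*n**2 + 3).

S(n) = 3^{- n - 2} \left(- 4 \cdot 3^{n} + 3 n^{3} + 6 n^{2} + 3\right)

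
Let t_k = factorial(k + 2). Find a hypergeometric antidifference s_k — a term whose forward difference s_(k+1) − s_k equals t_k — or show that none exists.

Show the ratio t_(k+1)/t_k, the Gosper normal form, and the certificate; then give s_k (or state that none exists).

Ratio r(k) = k + 3.
So A=k + 3 and B=1, with C=1.
Need (k + 3)·f(k+1) − (1)·f(k) = 1.
Degrees (1,0,0) ⇒ d ≤ -1.
deg f ≤ -1 is impossible — no certificate.

none (Gosper's algorithm certifies no s_k)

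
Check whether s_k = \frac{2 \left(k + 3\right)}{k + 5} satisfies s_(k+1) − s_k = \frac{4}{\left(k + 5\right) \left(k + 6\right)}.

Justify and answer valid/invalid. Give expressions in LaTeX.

s_(k+1) = 2*(k + 4)/(k + 6)
s_(k+1) − s_k = 4/(k**2 + 11*k + 30)
(s_(k+1) − s_k) − t_k = 0

valid (s_(k+1) − s_k reduces to t_k)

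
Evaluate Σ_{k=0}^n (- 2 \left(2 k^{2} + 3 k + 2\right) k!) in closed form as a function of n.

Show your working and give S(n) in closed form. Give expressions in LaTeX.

The ratio is (k + 1)*(3*k + 2*(k + 1)**2 + 5)/(2*k**2 + 3*k + 2).
Take A(k)=k + 1, B(k)=1, C(k)=k**2 + 3*k/2 + 1.
Key eq: (k + 1)·f(k+1) = (1)·f(k) + (k**2 + 3*k/2 + 1).
d = 1 from the (1,0,2) case.
A polynomial solution: f(k) = (2*k + 1)/2.
Get s_k = R·t_k = -2*(2*k + 1)*factorial(k) with R(k) = B(k−1)f(k)/C(k) = (2*k + 1)/(2*k**2 + 3*k + 2).
Δs = -2*(2*k**2 + 3*k + 2)*factorial(k), as required.
Σ_(k=0)^n t_k = s_(n+1) − s_(0) = (-2*(2*n + 3)*factorial(n + 1)) − (-2), i.e. -4*n**2*factorial(n) - 10*n*factorial(n) - 6*factorial(n) + 2.

S(n) = - 4 n^{2} n! - 10 n n! - 6 n! + 2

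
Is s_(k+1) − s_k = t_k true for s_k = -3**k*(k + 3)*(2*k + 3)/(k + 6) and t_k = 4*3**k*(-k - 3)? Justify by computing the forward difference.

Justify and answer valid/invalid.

Invalid: residual 3**(k + 1)*(4*k**2 + 34*k + 69)/(k**2 + 13*k + 42) ≠ 0.

s_(k+1) = -3**(k + 1)*(k + 4)*(2*k + 5)/(k + 7)
s_(k+1) − s_k = 3**k*(-4*k**3 - 52*k**2 - 222*k - 297)/(k**2 + 13*k + 42)
(s_(k+1) − s_k) − t_k = 3**(k + 1)*(4*k**2 + 34*k + 69)/(k**2 + 13*k + 42)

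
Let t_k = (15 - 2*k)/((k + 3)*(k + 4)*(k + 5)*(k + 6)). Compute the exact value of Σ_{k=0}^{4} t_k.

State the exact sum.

t_(k+1)/t_k = (k + 3)*(2*k - 13)/((k + 7)*(2*k - 15)).
Take A(k)=k + 3, B(k)=k + 7, C(k)=k - 15/2.
Need (k + 3)·f(k+1) − (k + 6)·f(k) = k - 15/2.
From deg A=1, deg B=1, deg C=1: d=3.
Match coefficients ⇒ f(k) = -k*(k**2 + 12*k + 62)/30.
R(k) = B(k−1)·f(k)/C(k) = -k*(k + 6)*(k**2 + 12*k + 62)/(15*(2*k - 15)); s_k = R·t_k = k*(k**2 + 12*k + 62)/(15*(k + 3)*(k + 4)*(k + 5)).
s_(k+1) − s_k = (15 - 2*k)/(k**4 + 18*k**3 + 119*k**2 + 342*k + 360) = t_k.
Evaluate s at k=5 and k=0: 49/720 and 0; difference 49/720.

Σ = 49/720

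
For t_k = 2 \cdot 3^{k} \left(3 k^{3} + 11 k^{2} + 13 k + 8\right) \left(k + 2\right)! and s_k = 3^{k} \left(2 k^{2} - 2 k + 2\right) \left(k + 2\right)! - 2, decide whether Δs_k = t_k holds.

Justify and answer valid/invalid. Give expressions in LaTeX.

s_(k+1) = -3**(k + 1)*(2*k - 2*(k + 1)**2)*factorial(k + 3) - 2
s_(k+1) − s_k = 2*3**k*(3*k**3 + 11*k**2 + 13*k + 8)*factorial(k + 2)
(s_(k+1) − s_k) − t_k = 0

valid (s_(k+1) − s_k reduces to t_k)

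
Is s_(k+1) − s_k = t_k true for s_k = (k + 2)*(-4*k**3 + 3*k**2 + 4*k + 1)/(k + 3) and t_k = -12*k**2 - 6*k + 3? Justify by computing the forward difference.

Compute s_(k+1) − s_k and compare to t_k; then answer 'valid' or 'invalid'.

s_(k+1) = (-4*k**4 - 21*k**3 - 29*k**2 - 2*k + 12)/(k + 4)
s_(k+1) − s_k = 2*(-6*k**4 - 41*k**3 - 69*k**2 - 16*k + 14)/(k**2 + 7*k + 12)
(s_(k+1) − s_k) − t_k = (8*k**3 + 45*k**2 + 19*k - 8)/(k**2 + 7*k + 12)

Invalid: residual (8*k**3 + 45*k**2 + 19*k - 8)/(k**2 + 7*k + 12) ≠ 0.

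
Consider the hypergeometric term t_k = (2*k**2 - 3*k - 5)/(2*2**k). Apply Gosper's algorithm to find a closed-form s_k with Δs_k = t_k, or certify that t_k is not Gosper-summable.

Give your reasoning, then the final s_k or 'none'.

s_k = (-2*k**2 - k + 2)/2**k

Ratio r(k) = (2*k**2 + k - 6)/(2*(2*k**2 - 3*k - 5)).
So A=1/2 and B=1, with C=k**2 - 3*k/2 - 5/2.
Solve (1/2)·f(k+1) − (1)·f(k) = k**2 - 3*k/2 - 5/2.
Bound: deg f ≤ 2.
Solve for f: f(k) = -2*k**2 - k + 2 (degree 2 ≤ 2).
Then R = B(k−1)f/C = -2*(2*k**2 + k - 2)/((k + 1)*(2*k - 5)), so s_k = R(k)·t_k = (-2*k**2 - k + 2)/2**k.
Δs = (2*k**2 - 3*k - 5)/(2*2**k), as required.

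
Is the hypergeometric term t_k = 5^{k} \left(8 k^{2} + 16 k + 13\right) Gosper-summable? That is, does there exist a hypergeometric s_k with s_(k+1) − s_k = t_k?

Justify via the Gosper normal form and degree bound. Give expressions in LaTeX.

Yes. s_k = 5^{k} \left(2 k^{2} - k + 2\right).

Compute t_(k+1)/t_k: get 5*(8*k**2 + 32*k + 37)/(8*k**2 + 16*k + 13).
Take A(k)=5, B(k)=1, C(k)=k**2 + 2*k + 13/8.
Set up (5)·f(k+1) − (1)·f(k) − (k**2 + 2*k + 13/8) = 0.
From deg A=0, deg B=0, deg C=2: d=2.
Match coefficients ⇒ f(k) = (2*k**2 - k + 2)/8.
R(k) = B(k−1)·f(k)/C(k) = (2*k**2 - k + 2)/(8*k**2 + 16*k + 13); s_k = R·t_k = 5**k*(2*k**2 - k + 2).
s_(k+1) − s_k = 5**k*(8*k**2 + 16*k + 13) = t_k.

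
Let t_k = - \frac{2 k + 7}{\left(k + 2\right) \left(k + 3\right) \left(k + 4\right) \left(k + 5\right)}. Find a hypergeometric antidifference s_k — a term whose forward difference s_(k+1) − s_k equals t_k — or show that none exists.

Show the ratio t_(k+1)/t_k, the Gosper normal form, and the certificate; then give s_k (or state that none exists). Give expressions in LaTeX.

t_(k+1)/t_k = (k + 2)*(2*k + 9)/((k + 6)*(2*k + 7)).
Factor: A=k + 2; B=k + 6; C=k + 7/2.
Set up (k + 2)·f(k+1) − (k + 5)·f(k) − (k + 7/2) = 0.
Degrees (1,1,1) ⇒ d ≤ 3.
Solve for f: f(k) = k*(k + 3)*(k + 6)/16 (degree 3 ≤ 3).
R(k) = B(k−1)·f(k)/C(k) = k*(k + 3)*(k + 5)*(k + 6)/(8*(2*k + 7)); s_k = R·t_k = k*(-k - 6)/(8*(k**2 + 6*k + 8)).
s_(k+1) − s_k = (-2*k - 7)/(k**4 + 14*k**3 + 71*k**2 + 154*k + 120) = t_k.

s_k = \frac{k \left(- k - 6\right)}{8 \left(k^{2} + 6 k + 8\right)}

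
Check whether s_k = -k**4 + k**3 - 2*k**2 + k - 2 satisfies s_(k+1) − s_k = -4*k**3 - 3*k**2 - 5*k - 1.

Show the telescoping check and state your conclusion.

s_(k+1) = k - (k + 1)**4 + (k + 1)**3 - 2*(k + 1)**2 - 1
s_(k+1) − s_k = -4*k**3 - 3*k**2 - 5*k - 1
(s_(k+1) − s_k) − t_k = 0

Valid: the claim telescopes to t_k.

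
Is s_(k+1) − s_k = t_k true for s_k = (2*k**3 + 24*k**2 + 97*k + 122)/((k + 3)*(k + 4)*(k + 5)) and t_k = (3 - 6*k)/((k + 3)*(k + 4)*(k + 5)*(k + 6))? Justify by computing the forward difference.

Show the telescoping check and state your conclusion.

Valid: the claim telescopes to t_k.

s_(k+1) = (97*k + 2*(k + 1)**3 + 24*(k + 1)**2 + 219)/((k + 4)*(k + 5)*(k + 6))
s_(k+1) − s_k = 3*(1 - 2*k)/(k**4 + 18*k**3 + 119*k**2 + 342*k + 360)
(s_(k+1) − s_k) − t_k = 0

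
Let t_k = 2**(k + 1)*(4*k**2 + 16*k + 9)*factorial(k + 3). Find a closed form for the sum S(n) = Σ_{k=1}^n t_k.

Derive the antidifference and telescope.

Ratio r(k) = 2*(4*k**3 + 40*k**2 + 125*k + 116)/(4*k**2 + 16*k + 9).
Factor: A=2*k + 8; B=1; C=k**2 + 4*k + 9/4.
Need (2*k + 8)·f(k+1) − (1)·f(k) = k**2 + 4*k + 9/4.
Bound: deg f ≤ 1.
Solve for f: f(k) = (2*k - 1)/4 (degree 1 ≤ 1).
So s_k = (B(k−1)f/C)·t_k = ((2*k - 1)/(4*k**2 + 16*k + 9))·t_k = 2**(k + 1)*(2*k - 1)*factorial(k + 3).
Check: Δs_k = 2**(k + 1)*(4*k**2 + 16*k + 9)*factorial(k + 3). ✓
Σ_(k=1)^n t_k = s_(n+1) − s_(1) = (2**(n + 2)*(2*n + 1)*factorial(n + 4)) − (96), i.e. 8*2**n*n*factorial(n + 4) + 4*2**n*factorial(n + 4) - 96.

S(n) = 8*2**n*n*factorial(n + 4) + 4*2**n*factorial(n + 4) - 96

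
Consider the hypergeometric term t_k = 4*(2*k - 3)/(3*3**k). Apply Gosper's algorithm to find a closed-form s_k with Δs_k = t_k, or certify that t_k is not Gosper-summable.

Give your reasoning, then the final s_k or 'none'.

The ratio is (2*k - 1)/(3*(2*k - 3)).
Factor: A=1/3; B=1; C=k - 3/2.
Set up (1/3)·f(k+1) − (1)·f(k) − (k - 3/2) = 0.
Degrees (0,0,1) ⇒ d ≤ 1.
Solve for f: f(k) = -3*(k - 1)/2 (degree 1 ≤ 1).
Then R = B(k−1)f/C = -3*(k - 1)/(2*k - 3), so s_k = R(k)·t_k = 4*(1 - k)/3**k.
Verify: 4*(2*k - 3)/(3*3**k) matches t_k.

s_k = 4*(1 - k)/3**k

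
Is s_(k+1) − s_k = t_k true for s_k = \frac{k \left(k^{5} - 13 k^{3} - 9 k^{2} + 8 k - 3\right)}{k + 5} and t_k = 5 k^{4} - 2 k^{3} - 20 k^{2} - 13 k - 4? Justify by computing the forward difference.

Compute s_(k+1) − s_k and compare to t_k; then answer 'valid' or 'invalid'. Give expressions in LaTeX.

s_(k+1) = (k + 1)*(8*k + (k + 1)**5 - 13*(k + 1)**3 - 9*(k + 1)**2 + 5)/(k + 6)
s_(k+1) − s_k = (5*k**6 + 45*k**5 + 56*k**4 - 241*k**3 - 515*k**2 - 298*k - 80)/(k**2 + 11*k + 30)
(s_(k+1) − s_k) − t_k = 4*(-2*k**5 - 13*k**4 + 13*k**3 + 58*k**2 + 34*k + 10)/(k**2 + 11*k + 30)

Invalid: residual \frac{4 \left(- 2 k^{5} - 13 k^{4} + 13 k^{3} + 58 k^{2} + 34 k + 10\right)}{k^{2} + 11 k + 30} ≠ 0.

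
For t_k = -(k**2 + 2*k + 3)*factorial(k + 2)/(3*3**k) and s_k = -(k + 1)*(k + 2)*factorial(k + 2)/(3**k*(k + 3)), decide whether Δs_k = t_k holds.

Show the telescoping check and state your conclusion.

s_(k+1) = -(k + 2)*(k + 3)*factorial(k + 3)/(3*3**k*(k + 4))
s_(k+1) − s_k = -(k + 2)*(k**3 + 6*k**2 + 12*k + 15)*factorial(k + 2)/(3*3**k*(k + 3)*(k + 4))
(s_(k+1) − s_k) − t_k = (k**3 + 5*k**2 + 6*k + 6)*factorial(k + 2)/(3*3**k*(k + 3)*(k + 4))

Invalid: residual (k**3 + 5*k**2 + 6*k + 6)*factorial(k + 2)/(3*3**k*(k + 3)*(k + 4)) ≠ 0.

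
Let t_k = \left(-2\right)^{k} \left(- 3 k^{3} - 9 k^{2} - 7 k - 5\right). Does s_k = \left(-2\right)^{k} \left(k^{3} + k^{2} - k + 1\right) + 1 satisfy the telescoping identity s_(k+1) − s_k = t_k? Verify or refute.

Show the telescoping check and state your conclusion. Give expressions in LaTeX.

s_(k+1) = (-2)**(k + 1)*(-k + (k + 1)**3 + (k + 1)**2) + 1
s_(k+1) − s_k = (-2)**k*(-3*k**3 - 9*k**2 - 7*k - 5)
(s_(k+1) − s_k) − t_k = 0

Valid: the claim telescopes to t_k.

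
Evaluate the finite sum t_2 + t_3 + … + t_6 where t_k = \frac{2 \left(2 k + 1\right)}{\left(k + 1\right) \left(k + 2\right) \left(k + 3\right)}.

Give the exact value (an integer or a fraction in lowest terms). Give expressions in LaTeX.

Σ = 35/72

r(k) = (k + 1)*(2*k + 3)/((k + 4)*(2*k + 1)) after simplifying.
So A=k + 1 and B=k + 4, with C=k + 1/2.
Need (k + 1)·f(k+1) − (k + 3)·f(k) = k + 1/2.
deg f ≤ 2 (via 1,1,1).
Coefficient equations give f(k) = k*(3*k + 1)/8.
Certificate R = B(k−1)f/C = k*(k + 3)*(3*k + 1)/(4*(2*k + 1)) gives s_k = k*(3*k + 1)/(2*(k + 1)*(k + 2)).
Verify: 2*(2*k + 1)/(k**3 + 6*k**2 + 11*k + 6) matches t_k.
Evaluate s at k=7 and k=2: 77/72 and 7/12; difference 35/72.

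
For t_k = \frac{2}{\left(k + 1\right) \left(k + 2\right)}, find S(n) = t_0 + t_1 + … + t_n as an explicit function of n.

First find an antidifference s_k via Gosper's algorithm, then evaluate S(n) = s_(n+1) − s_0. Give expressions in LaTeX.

Ratio r(k) = (k + 1)/(k + 3).
Gosper form: A/B · C(k+1)/C(k) with A=k + 1, B=k + 3, C=1.
Solve (k + 1)·f(k+1) − (k + 2)·f(k) = 1.
Bound: deg f ≤ 1.
Coefficient equations give f(k) = k.
R(k) = B(k−1)·f(k)/C(k) = k*(k + 2); s_k = R·t_k = 2*k/(k + 1).
Δs = 2/(k**2 + 3*k + 2), as required.
Telescope: S(n) = s_(n+1) − s_(0) = 2*(n + 1)/(n + 2) − (0) = 2*(n + 1)/(n + 2).

S(n) = \frac{2 \left(n + 1\right)}{n + 2}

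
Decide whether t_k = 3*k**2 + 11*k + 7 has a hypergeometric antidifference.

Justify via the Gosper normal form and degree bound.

Step 1: r(k) = (3*k**2 + 17*k + 21)/(3*k**2 + 11*k + 7).
Gosper form: A/B · C(k+1)/C(k) with A=1, B=1, C=k**2 + 11*k/3 + 7/3.
f must satisfy (1)·f(k+1) − (1)·f(k) = k**2 + 11*k/3 + 7/3.
d = 3 from the (0,0,2) case.
A polynomial solution: f(k) = k*(k**2 + 4*k + 2)/3.
R(k) = B(k−1)·f(k)/C(k) = k*(k**2 + 4*k + 2)/(3*k**2 + 11*k + 7); s_k = R·t_k = k*(k**2 + 4*k + 2).
Δs = 3*k**2 + 11*k + 7, as required.

Yes. s_k = k*(k**2 + 4*k + 2).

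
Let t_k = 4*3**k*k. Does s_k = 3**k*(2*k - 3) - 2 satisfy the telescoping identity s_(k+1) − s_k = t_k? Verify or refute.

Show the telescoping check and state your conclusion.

valid (s_(k+1) − s_k reduces to t_k)

s_(k+1) = 3**(k + 1)*(2*k - 1) - 2
s_(k+1) − s_k = 4*3**k*k
(s_(k+1) − s_k) − t_k = 0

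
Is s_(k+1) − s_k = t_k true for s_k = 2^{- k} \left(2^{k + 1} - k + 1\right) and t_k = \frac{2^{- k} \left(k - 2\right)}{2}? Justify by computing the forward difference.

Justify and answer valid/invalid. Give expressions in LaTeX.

s_(k+1) = 2 - k/(2*2**k)
s_(k+1) − s_k = (k - 2)/(2*2**k)
(s_(k+1) − s_k) − t_k = 0

Valid — Δs_k = t_k.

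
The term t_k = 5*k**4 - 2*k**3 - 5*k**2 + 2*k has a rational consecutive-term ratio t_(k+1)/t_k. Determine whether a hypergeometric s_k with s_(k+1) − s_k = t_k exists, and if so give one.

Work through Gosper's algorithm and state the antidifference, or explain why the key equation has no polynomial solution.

s_k = k*(k**4 - 3*k**3 + k**2 + 3*k - 2)

Step 1: r(k) = (5*k**2 + 13*k + 6)/(5*k**2 - 7*k + 2).
Gosper form: A/B · C(k+1)/C(k) with A=1, B=1, C=k**4 - 2*k**3/5 - k**2 + 2*k/5.
Set up (1)·f(k+1) − (1)·f(k) − (k**4 - 2*k**3/5 - k**2 + 2*k/5) = 0.
d = 5 from the (0,0,4) case.
Solve for f: f(k) = k*(k - 2)*(k - 1)**2*(k + 1)/5 (degree 5 ≤ 5).
Then R = B(k−1)f/C = (k - 2)*(k - 1)/(5*k - 2), so s_k = R(k)·t_k = k*(k**4 - 3*k**3 + k**2 + 3*k - 2).
Check: Δs_k = k*(5*k**3 - 2*k**2 - 5*k + 2). ✓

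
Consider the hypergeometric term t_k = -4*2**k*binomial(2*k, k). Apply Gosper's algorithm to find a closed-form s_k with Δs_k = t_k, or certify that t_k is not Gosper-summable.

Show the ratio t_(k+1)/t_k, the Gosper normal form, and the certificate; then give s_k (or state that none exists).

not Gosper-summable; s_k does not exist

The ratio is 4*(2*k + 1)/(k + 1).
Gosper form: A/B · C(k+1)/C(k) with A=8*k + 4, B=k + 1, C=1.
Key eq: (8*k + 4)·f(k+1) = (k)·f(k) + (1).
deg f ≤ -1 (via 1,1,0).
deg f ≤ -1 is impossible — no certificate.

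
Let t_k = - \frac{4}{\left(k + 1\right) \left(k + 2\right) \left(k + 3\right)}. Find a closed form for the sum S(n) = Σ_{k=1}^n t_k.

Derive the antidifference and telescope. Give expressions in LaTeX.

S(n) = \frac{n \left(- n - 5\right)}{3 \left(n^{2} + 5 n + 6\right)}

t_(k+1)/t_k = (k + 1)/(k + 4).
Normal form (A,B,C) = (k + 1, k + 4, 1).
Solve (k + 1)·f(k+1) − (k + 3)·f(k) = 1.
deg f ≤ 2 (via 1,1,0).
A polynomial solution: f(k) = k*(k + 3)/4.
Get s_k = R·t_k = k*(-k - 3)/((k + 1)*(k + 2)) with R(k) = B(k−1)f(k)/C(k) = k*(k + 3)**2/4.
Check: Δs_k = -4/(k**3 + 6*k**2 + 11*k + 6). ✓
Evaluate: s_(n+1) = (-n**2 - 5*n - 4)/(n**2 + 5*n + 6); subtract s_(1) = -2/3 ⇒ S(n) = n*(-n - 5)/(3*(n**2 + 5*n + 6)).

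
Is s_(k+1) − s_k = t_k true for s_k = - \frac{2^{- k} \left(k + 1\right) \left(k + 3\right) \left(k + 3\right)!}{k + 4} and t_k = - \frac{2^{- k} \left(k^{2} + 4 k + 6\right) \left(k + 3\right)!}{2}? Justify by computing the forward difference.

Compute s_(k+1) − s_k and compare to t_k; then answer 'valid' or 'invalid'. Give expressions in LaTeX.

s_(k+1) = -(k + 2)*(k + 4)*factorial(k + 4)/(2*2**k*(k + 5))
s_(k+1) − s_k = -(k**4 + 12*k**3 + 54*k**2 + 114*k + 98)*factorial(k + 3)/(2*2**k*(k + 4)*(k + 5))
(s_(k+1) − s_k) − t_k = (k**3 + 8*k**2 + 20*k + 22)*factorial(k + 3)/(2*2**k*(k + 4)*(k + 5))

Invalid: residual \frac{2^{- k} \left(k^{3} + 8 k^{2} + 20 k + 22\right) \left(k + 3\right)!}{2 \left(k + 4\right) \left(k + 5\right)} ≠ 0.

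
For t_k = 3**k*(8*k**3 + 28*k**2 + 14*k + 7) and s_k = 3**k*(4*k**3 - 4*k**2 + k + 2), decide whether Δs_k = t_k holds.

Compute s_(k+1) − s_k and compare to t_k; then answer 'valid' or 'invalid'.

s_(k+1) = 3**(k + 1)*(4*k**3 + 8*k**2 + 5*k + 3)
s_(k+1) − s_k = 3**k*(8*k**3 + 28*k**2 + 14*k + 7)
(s_(k+1) − s_k) − t_k = 0

Valid — Δs_k = t_k.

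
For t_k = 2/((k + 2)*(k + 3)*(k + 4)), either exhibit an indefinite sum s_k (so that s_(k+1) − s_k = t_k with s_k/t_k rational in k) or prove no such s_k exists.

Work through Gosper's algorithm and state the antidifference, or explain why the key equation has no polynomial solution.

s_k = k*(k + 5)/(6*(k + 2)*(k + 3))

Step 1: r(k) = (k + 2)/(k + 5).
Factor: A=k + 2; B=k + 5; C=1.
Key eq: (k + 2)·f(k+1) = (k + 4)·f(k) + (1).
Bound: deg f ≤ 2.
Match coefficients ⇒ f(k) = k*(k + 5)/12.
R(k) = B(k−1)·f(k)/C(k) = k*(k + 4)*(k + 5)/12; s_k = R·t_k = k*(k + 5)/(6*(k + 2)*(k + 3)).
Check: Δs_k = 2/(k**3 + 9*k**2 + 26*k + 24). ✓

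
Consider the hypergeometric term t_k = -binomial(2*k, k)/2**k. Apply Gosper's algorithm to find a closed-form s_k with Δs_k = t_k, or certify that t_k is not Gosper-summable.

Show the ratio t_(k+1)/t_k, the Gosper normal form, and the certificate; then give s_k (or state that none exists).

none — t_k is not Gosper-summable

r(k) = (2*k + 1)/(k + 1) after simplifying.
So A=2*k + 1 and B=k + 1, with C=1.
Key eq: (2*k + 1)·f(k+1) = (k)·f(k) + (1).
Bound: deg f ≤ -1.
Bound -1 < 0, so the key equation has no polynomial solution.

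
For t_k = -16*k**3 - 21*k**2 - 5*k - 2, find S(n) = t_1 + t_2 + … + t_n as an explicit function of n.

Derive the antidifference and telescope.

S(n) = n*(-4*n**3 - 15*n**2 - 17*n - 8)

Step 1: r(k) = (16*k**3 + 69*k**2 + 95*k + 44)/(16*k**3 + 21*k**2 + 5*k + 2).
A = 1, B = 1, C = k**3 + 21*k**2/16 + 5*k/16 + 1/8.
Set up (1)·f(k+1) − (1)·f(k) − (k**3 + 21*k**2/16 + 5*k/16 + 1/8) = 0.
Degrees (0,0,3) ⇒ d ≤ 4.
Coefficient equations give f(k) = k*(4*k**3 - k**2 - 4*k + 3)/16.
Get s_k = R·t_k = k*(-4*k**3 + k**2 + 4*k - 3) with R(k) = B(k−1)f(k)/C(k) = k*(4*k**3 - k**2 - 4*k + 3)/(16*k**3 + 21*k**2 + 5*k + 2).
s_(k+1) − s_k = -16*k**3 - 21*k**2 - 5*k - 2 = t_k.
Evaluate: s_(n+1) = -4*n**4 - 15*n**3 - 17*n**2 - 8*n - 2; subtract s_(1) = -2 ⇒ S(n) = n*(-4*n**3 - 15*n**2 - 17*n - 8).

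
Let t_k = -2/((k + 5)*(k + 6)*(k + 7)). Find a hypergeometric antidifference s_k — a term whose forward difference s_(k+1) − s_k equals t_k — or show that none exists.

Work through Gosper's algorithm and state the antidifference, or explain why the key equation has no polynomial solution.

Step 1: r(k) = (k + 5)/(k + 8).
A = k + 5, B = k + 8, C = 1.
Need (k + 5)·f(k+1) − (k + 7)·f(k) = 1.
d = 2 from the (1,1,0) case.
A polynomial solution: f(k) = k*(k + 11)/60.
R(k) = B(k−1)·f(k)/C(k) = k*(k + 7)*(k + 11)/60; s_k = R·t_k = k*(-k - 11)/(30*(k + 5)*(k + 6)).
Check: Δs_k = -2/(k**3 + 18*k**2 + 107*k + 210). ✓

s_k = k*(-k - 11)/(30*(k + 5)*(k + 6))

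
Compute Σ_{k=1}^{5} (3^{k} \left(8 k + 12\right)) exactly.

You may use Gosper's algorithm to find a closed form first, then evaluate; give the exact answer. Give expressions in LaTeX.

Σ = 17484

t_(k+1)/t_k = 3*(2*k + 5)/(2*k + 3).
Factor: A=3; B=1; C=k + 3/2.
Key eq: (3)·f(k+1) = (1)·f(k) + (k + 3/2).
Bound: deg f ≤ 1.
Coefficient equations give f(k) = k/2.
R(k) = B(k−1)·f(k)/C(k) = k/(2*k + 3); s_k = R·t_k = 4*3**k*k.
s_(k+1) − s_k = 3**k*(8*k + 12) = t_k.
Σ_(k=1)^(5) t_k = s_(6) − s_(1) = 17496 − (12) = 17484.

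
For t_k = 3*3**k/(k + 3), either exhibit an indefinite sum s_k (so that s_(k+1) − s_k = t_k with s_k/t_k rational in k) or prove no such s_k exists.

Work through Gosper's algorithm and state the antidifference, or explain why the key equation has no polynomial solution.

t_(k+1)/t_k = 3*(k + 3)/(k + 4).
Take A(k)=3*k + 9, B(k)=k + 4, C(k)=1.
Key eq: (3*k + 9)·f(k+1) = (k + 3)·f(k) + (1).
From deg A=1, deg B=1, deg C=0: d=-1.
d = -1 < 0 ⇒ no nonzero polynomial f; not summable.

not Gosper-summable; s_k does not exist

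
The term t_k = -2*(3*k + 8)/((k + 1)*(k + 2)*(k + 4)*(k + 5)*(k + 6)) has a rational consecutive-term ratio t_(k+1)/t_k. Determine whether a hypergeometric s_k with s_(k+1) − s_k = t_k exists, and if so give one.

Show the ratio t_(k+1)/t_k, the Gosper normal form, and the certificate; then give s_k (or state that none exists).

s_k = k*(-k**2 - 10*k - 29)/(10*(k**3 + 10*k**2 + 29*k + 20))

Compute t_(k+1)/t_k: get (k + 1)*(k + 4)*(3*k + 11)/((k + 3)*(k + 7)*(3*k + 8)).
Take A(k)=k + 1, B(k)=k + 7, C(k)=k**2 + 17*k/3 + 8.
Solve (k + 1)·f(k+1) − (k + 6)·f(k) = k**2 + 17*k/3 + 8.
d = 5 from the (1,1,2) case.
Solve for f: f(k) = k*(k + 2)*(k + 3)*(k**2 + 10*k + 29)/60 (degree 5 ≤ 5).
So s_k = (B(k−1)f/C)·t_k = (k*(k + 2)*(k + 6)*(k**2 + 10*k + 29)/(20*(3*k + 8)))·t_k = k*(-k**2 - 10*k - 29)/(10*(k**3 + 10*k**2 + 29*k + 20)).
Check: Δs_k = 2*(-3*k - 8)/(k**5 + 18*k**4 + 121*k**3 + 372*k**2 + 508*k + 240). ✓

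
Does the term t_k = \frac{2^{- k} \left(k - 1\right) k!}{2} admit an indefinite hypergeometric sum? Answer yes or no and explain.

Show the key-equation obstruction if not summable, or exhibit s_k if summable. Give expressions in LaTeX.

Yes. s_k = 2^{- k} k!.

Step 1: r(k) = k*(k + 1)/(2*(k - 1)).
Take A(k)=k/2 + 1/2, B(k)=1, C(k)=k - 1.
f must satisfy (k/2 + 1/2)·f(k+1) − (1)·f(k) = k - 1.
From deg A=1, deg B=0, deg C=1: d=0.
A polynomial solution: f(k) = 2.
Get s_k = R·t_k = factorial(k)/2**k with R(k) = B(k−1)f(k)/C(k) = 2/(k - 1).
Check: Δs_k = (k - 1)*factorial(k)/(2*2**k). ✓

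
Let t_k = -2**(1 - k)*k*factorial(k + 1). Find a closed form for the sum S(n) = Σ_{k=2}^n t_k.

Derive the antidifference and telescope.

The ratio is (k + 1)*(k + 2)/(2*k).
A = k/2 + 1, B = 1, C = k.
f must satisfy (k/2 + 1)·f(k+1) − (1)·f(k) = k.
deg f ≤ 0 (via 1,0,1).
Match coefficients ⇒ f(k) = 2.
So s_k = (B(k−1)f/C)·t_k = (2/k)·t_k = -2**(2 - k)*factorial(k + 1).
Δs = -2**(1 - k)*k*factorial(k + 1), as required.
s_(n+1) = -2**(1 - n)*factorial(n + 2) and s_(2) = -6, so S(n) = 6 - 2*factorial(n + 2)/2**n.

S(n) = 6 - 2*factorial(n + 2)/2**n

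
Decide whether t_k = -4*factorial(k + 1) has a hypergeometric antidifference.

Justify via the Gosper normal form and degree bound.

No; the degree bound rules out any f.

The ratio is k + 2.
Take A(k)=k + 2, B(k)=1, C(k)=1.
Solve (k + 2)·f(k+1) − (1)·f(k) = 1.
From deg A=1, deg B=0, deg C=0: d=-1.
Bound -1 < 0, so the key equation has no polynomial solution.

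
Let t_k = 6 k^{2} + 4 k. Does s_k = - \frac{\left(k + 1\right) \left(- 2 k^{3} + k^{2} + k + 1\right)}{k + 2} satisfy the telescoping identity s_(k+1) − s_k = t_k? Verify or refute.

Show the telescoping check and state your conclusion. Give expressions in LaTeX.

Invalid: residual \frac{- 4 k^{3} - 17 k^{2} - 9 k - 1}{k^{2} + 5 k + 6} ≠ 0.

s_(k+1) = -(k + 2)*(k - 2*(k + 1)**3 + (k + 1)**2 + 2)/(k + 3)
s_(k+1) − s_k = (6*k**4 + 30*k**3 + 39*k**2 + 15*k - 1)/(k**2 + 5*k + 6)
(s_(k+1) − s_k) − t_k = (-4*k**3 - 17*k**2 - 9*k - 1)/(k**2 + 5*k + 6)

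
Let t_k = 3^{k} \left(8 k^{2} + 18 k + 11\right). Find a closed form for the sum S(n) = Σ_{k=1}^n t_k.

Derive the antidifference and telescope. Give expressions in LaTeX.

t_(k+1)/t_k = 3*(8*k**2 + 34*k + 37)/(8*k**2 + 18*k + 11).
Take A(k)=3, B(k)=1, C(k)=k**2 + 9*k/4 + 11/8.
Solve (3)·f(k+1) − (1)·f(k) = k**2 + 9*k/4 + 11/8.
From deg A=0, deg B=0, deg C=2: d=2.
Solving with deg f ≤ 2: f(k) = (4*k**2 - 3*k + 4)/8.
So s_k = (B(k−1)f/C)·t_k = ((4*k**2 - 3*k + 4)/(8*k**2 + 18*k + 11))·t_k = 3**k*(4*k**2 - 3*k + 4).
Check: Δs_k = 3**k*(8*k**2 + 18*k + 11). ✓
Evaluate: s_(n+1) = 3**(n + 1)*(4*n**2 + 5*n + 5); subtract s_(1) = 15 ⇒ S(n) = 12*3**n*n**2 + 15*3**n*n + 15*3**n - 15.

S(n) = 12 \cdot 3^{n} n^{2} + 15 \cdot 3^{n} n + 15 \cdot 3^{n} - 15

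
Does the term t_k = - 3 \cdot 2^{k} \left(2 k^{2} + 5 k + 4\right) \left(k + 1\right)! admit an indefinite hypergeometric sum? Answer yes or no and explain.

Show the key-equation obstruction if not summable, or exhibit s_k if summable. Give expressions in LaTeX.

Yes. s_k = - 3 \cdot 2^{k} k \left(k + 1\right)!.

Step 1: r(k) = 2*(2*k**3 + 13*k**2 + 29*k + 22)/(2*k**2 + 5*k + 4).
Take A(k)=2*k + 4, B(k)=1, C(k)=k**2 + 5*k/2 + 2.
Solve (2*k + 4)·f(k+1) − (1)·f(k) = k**2 + 5*k/2 + 2.
Bound: deg f ≤ 1.
Solve for f: f(k) = k/2 (degree 1 ≤ 1).
Then R = B(k−1)f/C = k/(2*k**2 + 5*k + 4), so s_k = R(k)·t_k = -3*2**k*k*factorial(k + 1).
Δs = -3*2**k*(2*k**2 + 5*k + 4)*factorial(k + 1), as required.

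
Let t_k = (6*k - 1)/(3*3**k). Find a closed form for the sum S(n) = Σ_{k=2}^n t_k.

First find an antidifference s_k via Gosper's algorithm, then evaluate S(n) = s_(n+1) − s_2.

S(n) = 3**(-n - 2)*(7*3**n - 9*n - 12)

r(k) = (6*k + 5)/(3*(6*k - 1)) after simplifying.
Take A(k)=1/3, B(k)=1, C(k)=k - 1/6.
Key eq: (1/3)·f(k+1) = (1)·f(k) + (k - 1/6).
From deg A=0, deg B=0, deg C=1: d=1.
Coefficient equations give f(k) = -(3*k + 1)/2.
Certificate R = B(k−1)f/C = -3*(3*k + 1)/(6*k - 1) gives s_k = (-3*k - 1)/3**k.
Verify: (6*k - 1)/(3*3**k) matches t_k.
Evaluate: s_(n+1) = 3**(-n - 1)*(-3*n - 4); subtract s_(2) = -7/9 ⇒ S(n) = 3**(-n - 2)*(7*3**n - 9*n - 12).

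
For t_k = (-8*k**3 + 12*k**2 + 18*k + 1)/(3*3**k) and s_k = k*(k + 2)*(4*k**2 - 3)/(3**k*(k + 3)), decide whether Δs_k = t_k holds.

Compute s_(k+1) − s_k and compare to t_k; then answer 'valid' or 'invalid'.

s_(k+1) = (k + 1)*(k + 3)*(4*(k + 1)**2 - 3)/(3*3**k*(k + 4))
s_(k+1) − s_k = (-8*k**5 - 36*k**4 + 30*k**3 + 217*k**2 + 159*k + 9)/(3*3**k*(k**2 + 7*k + 12))
(s_(k+1) − s_k) − t_k = (8*k**4 + 24*k**3 - 54*k**2 - 64*k - 3)/(3*3**k*(k**2 + 7*k + 12))

Invalid: residual (8*k**4 + 24*k**3 - 54*k**2 - 64*k - 3)/(3*3**k*(k**2 + 7*k + 12)) ≠ 0.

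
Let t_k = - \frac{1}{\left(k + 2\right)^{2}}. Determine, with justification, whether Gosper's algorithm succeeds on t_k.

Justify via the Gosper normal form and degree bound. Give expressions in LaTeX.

No — key equation has no polynomial f.

The ratio is (k + 2)**2/(k + 3)**2.
Normal form (A,B,C) = (k**2 + 4*k + 4, k**2 + 6*k + 9, 1).
Set up (k**2 + 4*k + 4)·f(k+1) − (k**2 + 4*k + 4)·f(k) − (1) = 0.
Bound: deg f ≤ 0.
Put f(k) = c0: A·f(k+1) − B(k−1)·f(k) − C = -1; need -1 = 0 — inconsistent ⇒ no f, not summable.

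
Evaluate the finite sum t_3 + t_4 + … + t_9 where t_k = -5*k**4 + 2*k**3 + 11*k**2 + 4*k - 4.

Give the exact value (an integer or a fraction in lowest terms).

Step 1: r(k) = (5*k**4 + 18*k**3 + 13*k**2 - 12*k - 8)/(5*k**4 - 2*k**3 - 11*k**2 - 4*k + 4).
Factor: A=1; B=1; C=k**4 - 2*k**3/5 - 11*k**2/5 - 4*k/5 + 4/5.
Need (1)·f(k+1) − (1)·f(k) = k**4 - 2*k**3/5 - 11*k**2/5 - 4*k/5 + 4/5.
deg f ≤ 5 (via 0,0,4).
Solving with deg f ≤ 5: f(k) = k*(k**4 - 3*k**3 - k**2 + 3*k + 4)/5.
So s_k = (B(k−1)f/C)·t_k = (k*(k**4 - 3*k**3 - k**2 + 3*k + 4)/(5*k**4 - 2*k**3 - 11*k**2 - 4*k + 4))·t_k = k*(-k**4 + 3*k**3 + k**2 - 3*k - 4).
s_(k+1) − s_k = -5*k**4 + 2*k**3 + 11*k**2 + 4*k - 4 = t_k.
Σ_(k=3)^(9) t_k = s_(10) − s_(3) = -69340 − (-12) = -69328.

Σ = -69328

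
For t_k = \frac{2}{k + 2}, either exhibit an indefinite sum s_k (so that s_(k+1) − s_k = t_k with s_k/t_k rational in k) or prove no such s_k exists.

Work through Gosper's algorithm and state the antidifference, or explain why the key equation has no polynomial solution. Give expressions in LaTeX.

The ratio is (k + 2)/(k + 3).
Factor: A=k + 2; B=k + 3; C=1.
Solve (k + 2)·f(k+1) − (k + 2)·f(k) = 1.
Degrees (1,1,0) ⇒ d ≤ 0.
Write f(k) = c0. Then LHS − RHS = -1, requiring -1 = 0: contradictory. No certificate.

no hypergeometric antidifference exists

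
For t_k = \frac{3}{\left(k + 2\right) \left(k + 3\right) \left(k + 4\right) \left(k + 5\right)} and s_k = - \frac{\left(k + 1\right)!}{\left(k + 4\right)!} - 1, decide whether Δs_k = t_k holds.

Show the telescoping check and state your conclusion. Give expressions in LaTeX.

valid; difference matches t_k

s_(k+1) = -factorial(k + 2)/factorial(k + 5) - 1
s_(k+1) − s_k = 3/((k + 2)*(k + 3)*(k + 4)*(k + 5))
(s_(k+1) − s_k) − t_k = 0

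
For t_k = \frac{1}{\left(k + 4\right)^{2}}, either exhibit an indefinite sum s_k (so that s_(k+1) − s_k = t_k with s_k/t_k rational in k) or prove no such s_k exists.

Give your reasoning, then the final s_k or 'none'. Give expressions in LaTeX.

The ratio is (k + 4)**2/(k + 5)**2.
Normal form (A,B,C) = (k**2 + 8*k + 16, k**2 + 10*k + 25, 1).
Solve (k**2 + 8*k + 16)·f(k+1) − (k**2 + 8*k + 16)·f(k) = 1.
Degrees (2,2,0) ⇒ d ≤ 0.
Generic f = c0 gives residual -1; -1 = 0 cannot hold, so t_k is not Gosper-summable.

no hypergeometric antidifference exists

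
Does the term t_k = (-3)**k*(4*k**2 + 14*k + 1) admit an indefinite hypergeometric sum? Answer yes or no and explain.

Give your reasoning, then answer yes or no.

Yes. s_k = (-3)**k*(-k**2 - 2*k + 2).

The ratio is 3*(-4*k**2 - 22*k - 19)/(4*k**2 + 14*k + 1).
Take A(k)=-3, B(k)=1, C(k)=k**2 + 7*k/2 + 1/4.
f must satisfy (-3)·f(k+1) − (1)·f(k) = k**2 + 7*k/2 + 1/4.
deg f ≤ 2 (via 0,0,2).
A polynomial solution: f(k) = -(k**2 + 2*k - 2)/4.
So s_k = (B(k−1)f/C)·t_k = (-(k**2 + 2*k - 2)/(4*k**2 + 14*k + 1))·t_k = (-3)**k*(-k**2 - 2*k + 2).
Δs = (-3)**k*(4*k**2 + 14*k + 1), as required.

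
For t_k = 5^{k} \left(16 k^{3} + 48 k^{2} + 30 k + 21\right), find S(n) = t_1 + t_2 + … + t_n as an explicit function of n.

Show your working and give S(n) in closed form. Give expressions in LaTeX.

S(n) = 20 \cdot 5^{n} n^{3} + 45 \cdot 5^{n} n^{2} + 30 \cdot 5^{n} n + 25 \cdot 5^{n} - 25

Step 1: r(k) = 5*(16*k**3 + 96*k**2 + 174*k + 115)/(16*k**3 + 48*k**2 + 30*k + 21).
Gosper form: A/B · C(k+1)/C(k) with A=5, B=1, C=k**3 + 3*k**2 + 15*k/8 + 21/16.
Need (5)·f(k+1) − (1)·f(k) = k**3 + 3*k**2 + 15*k/8 + 21/16.
Bound: deg f ≤ 3.
Match coefficients ⇒ f(k) = (4*k**3 - 3*k**2 + 4)/16.
Then R = B(k−1)f/C = (4*k**3 - 3*k**2 + 4)/(16*k**3 + 48*k**2 + 30*k + 21), so s_k = R(k)·t_k = 5**k*(4*k**3 - 3*k**2 + 4).
Δs = 5**k*(16*k**3 + 48*k**2 + 30*k + 21), as required.
Evaluate: s_(n+1) = 5**(n + 1)*(4*n**3 + 9*n**2 + 6*n + 5); subtract s_(1) = 25 ⇒ S(n) = 20*5**n*n**3 + 45*5**n*n**2 + 30*5**n*n + 25*5**n - 25.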